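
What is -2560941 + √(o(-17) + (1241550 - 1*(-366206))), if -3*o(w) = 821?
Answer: -2560941 + √14467341/3 ≈ -2.5597e+6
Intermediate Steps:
o(w) = -821/3 (o(w) = -⅓*821 = -821/3)
-2560941 + √(o(-17) + (1241550 - 1*(-366206))) = -2560941 + √(-821/3 + (1241550 - 1*(-366206))) = -2560941 + √(-821/3 + (1241550 + 366206)) = -2560941 + √(-821/3 + 1607756) = -2560941 + √(4822447/3) = -2560941 + √14467341/3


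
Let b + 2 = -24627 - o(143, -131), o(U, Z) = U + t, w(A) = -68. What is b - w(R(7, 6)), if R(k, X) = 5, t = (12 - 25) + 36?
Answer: -24727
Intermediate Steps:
t = 23 (t = -13 + 36 = 23)
o(U, Z) = 23 + U (o(U, Z) = U + 23 = 23 + U)
b = -24795 (b = -2 + (-24627 - (23 + 143)) = -2 + (-24627 - 1*166) = -2 + (-24627 - 166) = -2 - 24793 = -24795)
b - w(R(7, 6)) = -24795 - 1*(-68) = -24795 + 68 = -24727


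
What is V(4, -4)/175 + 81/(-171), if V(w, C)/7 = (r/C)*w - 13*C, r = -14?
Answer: 1029/475 ≈ 2.1663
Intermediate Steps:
V(w, C) = -91*C - 98*w/C (V(w, C) = 7*((-14/C)*w - 13*C) = 7*(-14*w/C - 13*C) = 7*(-13*C - 14*w/C) = -91*C - 98*w/C)
V(4, -4)/175 + 81/(-171) = (-91*(-4) - 98*4/(-4))/175 + 81/(-171) = (364 - 98*4*(-¼))*(1/175) + 81*(-1/171) = (364 + 98)*(1/175) - 9/19 = 462*(1/175) - 9/19 = 66/25 - 9/19 = 1029/475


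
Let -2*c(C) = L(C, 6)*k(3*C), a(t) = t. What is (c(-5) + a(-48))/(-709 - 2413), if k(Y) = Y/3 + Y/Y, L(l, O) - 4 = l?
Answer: 25/1561 ≈ 0.016015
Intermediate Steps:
L(l, O) = 4 + l
k(Y) = 1 + Y/3 (k(Y) = Y*(⅓) + 1 = Y/3 + 1 = 1 + Y/3)
c(C) = -(1 + C)*(4 + C)/2 (c(C) = -(4 + C)*(1 + (3*C)/3)/2 = -(4 + C)*(1 + C)/2 = -(1 + C)*(4 + C)/2)
(c(-5) + a(-48))/(-709 - 2413) = (-(1 - 5)*(4 - 5)/2 - 48)/(-709 - 2413) = (-½*(-4)*(-1) - 48)/(-3122) = (-2 - 48)*(-1/3122) = -50*(-1/3122) = 25/1561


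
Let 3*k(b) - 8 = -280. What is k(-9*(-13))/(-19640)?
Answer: 34/7365 ≈ 0.0046164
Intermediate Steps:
k(b) = -272/3 (k(b) = 8/3 + (⅓)*(-280) = 8/3 - 280/3 = -272/3)
k(-9*(-13))/(-19640) = -272/3/(-19640) = -272/3*(-1/19640) = 34/7365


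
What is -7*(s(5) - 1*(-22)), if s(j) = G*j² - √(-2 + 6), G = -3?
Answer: 385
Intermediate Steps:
s(j) = -2 - 3*j² (s(j) = -3*j² - √(-2 + 6) = -3*j² - √4 = -3*j² - 1*2 = -3*j² - 2 = -2 - 3*j²)
-7*(s(5) - 1*(-22)) = -7*((-2 - 3*5²) - 1*(-22)) = -7*((-2 - 3*25) + 22) = -7*((-2 - 75) + 22) = -7*(-77 + 22) = -7*(-55) = 385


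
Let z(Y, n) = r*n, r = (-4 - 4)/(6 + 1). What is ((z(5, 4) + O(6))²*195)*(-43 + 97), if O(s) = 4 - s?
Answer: 22281480/49 ≈ 4.5472e+5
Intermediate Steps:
r = -8/7 ≈ -1.1429
z(Y, n) = -8*n/7
((z(5, 4) + O(6))²*195)*(-43 + 97) = ((-8/7*4 + (4 - 1*6))²*195)*(-43 + 97) = ((-32/7 + (4 - 6))²*195)*54 = ((-32/7 - 2)²*195)*54 = ((-46/7)²*195)*54 = ((2116/49)*195)*54 = (412620/49)*54 = 22281480/49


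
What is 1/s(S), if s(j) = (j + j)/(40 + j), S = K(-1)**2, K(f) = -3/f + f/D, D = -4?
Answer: 809/338 ≈ 2.3935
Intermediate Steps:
K(f) = -3/f - f/4 (K(f) = -3/f + f/(-4) = -3/f + f*(-1/4) = -3/f - f/4)
S = 169/16 (S = (-3/(-1) - 1/4*(-1))**2 = (-3*(-1) + 1/4)**2 = (3 + 1/4)**2 = (13/4)**2 = 169/16 ≈ 10.563)
s(j) = 2*j/(40 + j) (s(j) = (2*j)/(40 + j) = 2*j/(40 + j))
1/s(S) = 1/(2*(169/16)/(40 + 169/16)) = 1/(2*(169/16)/(809/16)) = 1/(2*(169/16)*(16/809)) = 1/(338/809) = 809/338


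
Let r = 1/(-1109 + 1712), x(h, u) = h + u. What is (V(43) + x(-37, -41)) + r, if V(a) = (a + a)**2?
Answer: 4412755/603 ≈ 7318.0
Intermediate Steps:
V(a) = 4*a**2 (V(a) = (2*a)**2 = 4*a**2)
r = 1/603 ≈ 0.0016584
(V(43) + x(-37, -41)) + r = (4*43**2 + (-37 - 41)) + 1/603 = (4*1849 - 78) + 1/603 = (7396 - 78) + 1/603 = 7318 + 1/603 = 4412755/603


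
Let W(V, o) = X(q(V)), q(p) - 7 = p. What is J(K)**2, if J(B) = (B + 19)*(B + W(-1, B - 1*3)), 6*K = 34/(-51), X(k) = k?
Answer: 81180100/6561 ≈ 12373.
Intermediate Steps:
q(p) = 7 + p
K = -1/9 (K = (34/(-51))/6 = (34*(-1/51))/6 = (1/6)*(-2/3) = -1/9 ≈ -0.11111)
W(V, o) = 7 + V
J(B) = (6 + B)*(19 + B) (J(B) = (B + 19)*(B + (7 - 1)) = (19 + B)*(B + 6) = (19 + B)*(6 + B) = (6 + B)*(19 + B))
J(K)**2 = (114 + (-1/9)**2 + 25*(-1/9))**2 = (114 + 1/81 - 25/9)**2 = (9010/81)**2 = 81180100/6561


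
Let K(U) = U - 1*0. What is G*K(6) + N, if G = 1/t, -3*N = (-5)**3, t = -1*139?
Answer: 17357/417 ≈ 41.623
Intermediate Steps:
K(U) = U (K(U) = U + 0 = U)
t = -139
N = 125/3 (N = -1/3*(-5)**3 = -1/3*(-125) = 125/3 ≈ 41.667)
G = -1/139 (G = 1/(-139) = -1/139 ≈ -0.0071942)
G*K(6) + N = -1/139*6 + 125/3 = -6/139 + 125/3 = 17357/417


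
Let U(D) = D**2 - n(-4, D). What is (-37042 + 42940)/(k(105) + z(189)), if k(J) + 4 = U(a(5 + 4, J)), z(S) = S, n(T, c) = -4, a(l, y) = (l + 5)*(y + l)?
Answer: 1966/849135 ≈ 0.0023153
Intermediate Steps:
a(l, y) = (5 + l)*(l + y)
U(D) = 4 + D**2 (U(D) = D**2 - 1*(-4) = D**2 + 4 = 4 + D**2)
k(J) = (126 + 14*J)**2 (k(J) = -4 + (4 + ((5 + 4)**2 + 5*(5 + 4) + 5*J + (5 + 4)*J)**2) = -4 + (4 + (9**2 + 5*9 + 5*J + 9*J)**2) = -4 + (4 + (81 + 45 + 5*J + 9*J)**2) = -4 + (4 + (126 + 14*J)**2) = (126 + 14*J)**2)
(-37042 + 42940)/(k(105) + z(189)) = (-37042 + 42940)/(196*(9 + 105)**2 + 189) = 5898/(196*114**2 + 189) = 5898/(196*12996 + 189) = 5898/(2547216 + 189) = 5898/2547405 = 5898*(1/2547405) = 1966/849135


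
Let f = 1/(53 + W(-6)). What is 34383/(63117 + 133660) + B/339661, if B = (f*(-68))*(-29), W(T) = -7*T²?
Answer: 331949460599/1900093863829 ≈ 0.17470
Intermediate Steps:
f = -1/199 (f = 1/(53 - 7*(-6)²) = 1/(53 - 7*36) = 1/(53 - 252) = 1/(-199) = -1/199 ≈ -0.0050251)
B = -1972/199 (B = -1/199*(-68)*(-29) = (68/199)*(-29) = -1972/199 ≈ -9.9095)
34383/(63117 + 133660) + B/339661 = 34383/(63117 + 133660) - 1972/199/339661 = 34383/196777 - 1972/199*1/339661 = 34383*(1/196777) - 1972/67592539 = 34383/196777 - 1972/67592539 = 331949460599/1900093863829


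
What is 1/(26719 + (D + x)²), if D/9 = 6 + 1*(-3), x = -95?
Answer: 1/31343 ≈ 3.1905e-5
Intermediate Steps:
D = 27 (D = 9*(6 + 1*(-3)) = 9*(6 - 3) = 9*3 = 27)
1/(26719 + (D + x)²) = 1/(26719 + (27 - 95)²) = 1/(26719 + (-68)²) = 1/(26719 + 4624) = 1/31343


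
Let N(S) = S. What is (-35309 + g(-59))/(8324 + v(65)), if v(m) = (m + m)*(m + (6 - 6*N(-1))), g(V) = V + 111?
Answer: -35257/18334 ≈ -1.9230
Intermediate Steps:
g(V) = 111 + V
v(m) = 2*m*(12 + m) (v(m) = (m + m)*(m + (6 - 6*(-1))) = (2*m)*(m + (6 + 6)) = (2*m)*(m + 12) = (2*m)*(12 + m) = 2*m*(12 + m))
(-35309 + g(-59))/(8324 + v(65)) = (-35309 + (111 - 59))/(8324 + 2*65*(12 + 65)) = (-35309 + 52)/(8324 + 2*65*77) = -35257/(8324 + 10010) = -35257/18334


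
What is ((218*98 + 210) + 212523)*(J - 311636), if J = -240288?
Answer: -129203752628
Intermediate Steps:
((218*98 + 210) + 212523)*(J - 311636) = ((218*98 + 210) + 212523)*(-240288 - 311636) = ((21364 + 210) + 212523)*(-551924) = (21574 + 212523)*(-551924) = 234097*(-551924) = -129203752628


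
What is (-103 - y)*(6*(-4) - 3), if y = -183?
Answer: -2160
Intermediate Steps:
(-103 - y)*(6*(-4) - 3) = (-103 - 1*(-183))*(6*(-4) - 3) = (-103 + 183)*(-24 - 3) = 80*(-27) = -2160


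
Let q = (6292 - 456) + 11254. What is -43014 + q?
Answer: -25924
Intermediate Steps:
q = 17090 (q = 5836 + 11254 = 17090)
-43014 + q = -43014 + 17090 = -25924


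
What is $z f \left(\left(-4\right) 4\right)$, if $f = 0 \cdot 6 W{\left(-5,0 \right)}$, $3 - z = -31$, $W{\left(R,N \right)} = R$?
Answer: $0$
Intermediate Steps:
$z = 34$ ($z = 3 - -31 = 3 + 31 = 34$)
$f = 0$ ($f = 0 \cdot 6 \left(-5\right) = 0 \left(-5\right) = 0$)
$z f \left(\left(-4\right) 4\right) = 34 \cdot 0 \left(\left(-4\right) 4\right) = 0 \left(-16\right) = 0$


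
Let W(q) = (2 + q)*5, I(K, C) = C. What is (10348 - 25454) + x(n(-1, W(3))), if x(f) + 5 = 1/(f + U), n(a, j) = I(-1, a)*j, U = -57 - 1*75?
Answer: -2372428/157 ≈ -15111.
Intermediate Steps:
W(q) = 10 + 5*q
U = -132 (U = -57 - 75 = -132)
n(a, j) = a*j
x(f) = -5 + 1/(-132 + f) (x(f) = -5 + 1/(f - 132) = -5 + 1/(-132 + f))
(10348 - 25454) + x(n(-1, W(3))) = (10348 - 25454) + (661 - (-5)*(10 + 5*3))/(-132 - (10 + 5*3)) = -15106 + (661 - (-5)*(10 + 15))/(-132 - (10 + 15)) = -15106 + (661 - (-5)*25)/(-132 - 1*25) = -15106 + (661 - 5*(-25))/(-132 - 25) = -15106 + (661 + 125)/(-157) = -15106 - 1/157*786 = -15106 - 786/157 = -2372428/157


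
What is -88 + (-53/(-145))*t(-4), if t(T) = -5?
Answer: -2605/29 ≈ -89.828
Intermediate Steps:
-88 + (-53/(-145))*t(-4) = -88 - 53/(-145)*(-5) = -88 - 53*(-1/145)*(-5) = -88 + (53/145)*(-5) = -88 - 53/29 = -2605/29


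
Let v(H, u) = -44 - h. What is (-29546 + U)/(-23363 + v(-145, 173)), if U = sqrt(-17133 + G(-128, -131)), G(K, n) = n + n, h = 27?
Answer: 14773/11717 - 7*I*sqrt(355)/23434 ≈ 1.2608 - 0.0056282*I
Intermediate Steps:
G(K, n) = 2*n
v(H, u) = -71 (v(H, u) = -44 - 1*27 = -44 - 27 = -71)
U = 7*I*sqrt(355) (U = sqrt(-17133 + 2*(-131)) = sqrt(-17133 - 262) = sqrt(-17395) = 7*I*sqrt(355) ≈ 131.89*I)
(-29546 + U)/(-23363 + v(-145, 173)) = (-29546 + 7*I*sqrt(355))/(-23363 - 71) = (-29546 + 7*I*sqrt(355))/(-23434) = (-29546 + 7*I*sqrt(355))*(-1/23434) = 14773/11717 - 7*I*sqrt(355)/23434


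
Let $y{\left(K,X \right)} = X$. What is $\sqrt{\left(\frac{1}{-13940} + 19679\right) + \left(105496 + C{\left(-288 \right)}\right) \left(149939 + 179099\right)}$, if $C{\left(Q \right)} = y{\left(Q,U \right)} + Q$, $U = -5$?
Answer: $\frac{\sqrt{1681666931635890215}}{6970} \approx 1.8605 \cdot 10^{5}$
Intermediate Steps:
$C{\left(Q \right)} = -5 + Q$
$\sqrt{\left(\frac{1}{-13940} + 19679\right) + \left(105496 + C{\left(-288 \right)}\right) \left(149939 + 179099\right)} = \sqrt{\left(\frac{1}{-13940} + 19679\right) + \left(105496 - 293\right) \left(149939 + 179099\right)} = \sqrt{\left(- \frac{1}{13940} + 19679\right) + \left(105496 - 293\right) 329038} = \sqrt{\frac{274325259}{13940} + 105203 \cdot 329038} = \sqrt{\frac{274325259}{13940} + 34615784714} = \sqrt{\frac{482544313238419}{13940}} = \frac{\sqrt{1681666931635890215}}{6970}$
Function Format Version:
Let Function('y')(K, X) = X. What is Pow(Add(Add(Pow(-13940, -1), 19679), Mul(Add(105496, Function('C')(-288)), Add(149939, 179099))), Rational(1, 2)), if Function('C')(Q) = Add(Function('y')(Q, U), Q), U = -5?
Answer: Mul(Rational(1, 6970), Pow(1681666931635890215, Rational(1, 2))) ≈ 1.8605e+5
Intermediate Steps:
Function('C')(Q) = Add(-5, Q)
Pow(Add(Add(Pow(-13940, -1), 19679), Mul(Add(105496, Function('C')(-288)), Add(149939, 179099))), Rational(1, 2)) = Pow(Add(Add(Pow(-13940, -1), 19679), Mul(Add(105496, Add(-5, -288)), Add(149939, 179099))), Rational(1, 2)) = Pow(Add(Add(Rational(-1, 13940), 19679), Mul(Add(105496, -293), 329038)), Rational(1, 2)) = Pow(Add(Rational(274325259, 13940), Mul(105203, 329038)), Rational(1, 2)) = Pow(Add(Rational(274325259, 13940), 34615784714), Rational(1, 2)) = Pow(Rational(482544313238419, 13940), Rational(1, 2)) = Mul(Rational(1, 6970), Pow(1681666931635890215, Rational(1, 2)))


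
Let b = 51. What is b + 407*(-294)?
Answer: -119607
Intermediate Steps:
b + 407*(-294) = 51 + 407*(-294) = 51 - 119658 = -119607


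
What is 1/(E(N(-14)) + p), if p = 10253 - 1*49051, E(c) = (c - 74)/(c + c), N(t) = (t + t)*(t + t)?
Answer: -784/30417277 ≈ -2.5775e-5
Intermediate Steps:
N(t) = 4*t**2 (N(t) = (2*t)*(2*t) = 4*t**2)
E(c) = (-74 + c)/(2*c) (E(c) = (-74 + c)/((2*c)) = (-74 + c)*(1/(2*c)) = (-74 + c)/(2*c))
p = -38798 (p = 10253 - 49051 = -38798)
1/(E(N(-14)) + p) = 1/((-74 + 4*(-14)**2)/(2*((4*(-14)**2))) - 38798) = 1/((-74 + 4*196)/(2*((4*196))) - 38798) = 1/((1/2)*(-74 + 784)/784 - 38798) = 1/((1/2)*(1/784)*710 - 38798) = 1/(355/784 - 38798) = 1/(-30417277/784) = -784/30417277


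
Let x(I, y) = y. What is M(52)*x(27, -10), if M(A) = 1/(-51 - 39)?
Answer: 1/9 ≈ 0.11111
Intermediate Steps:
M(A) = -1/90 (M(A) = 1/(-90) = -1/90)
M(52)*x(27, -10) = -1/90*(-10) = 1/9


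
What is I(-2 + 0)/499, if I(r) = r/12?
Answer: -1/2994 ≈ -0.00033400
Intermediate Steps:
I(r) = r/12 (I(r) = r*(1/12) = r/12)
I(-2 + 0)/499 = ((-2 + 0)/12)/499 = ((1/12)*(-2))*(1/499) = -⅙*1/499 = -1/2994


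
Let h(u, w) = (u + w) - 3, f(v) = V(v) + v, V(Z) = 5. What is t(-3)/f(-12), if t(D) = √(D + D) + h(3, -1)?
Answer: ⅐ - I*√6/7 ≈ 0.14286 - 0.34993*I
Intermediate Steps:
f(v) = 5 + v
h(u, w) = -3 + u + w
t(D) = -1 + √2*√D (t(D) = √(D + D) + (-3 + 3 - 1) = √(2*D) - 1 = √2*√D - 1 = -1 + √2*√D)
t(-3)/f(-12) = (-1 + √2*√(-3))/(5 - 12) = (-1 + √2*(I*√3))/(-7) = (-1 + I*√6)*(-⅐) = ⅐ - I*√6/7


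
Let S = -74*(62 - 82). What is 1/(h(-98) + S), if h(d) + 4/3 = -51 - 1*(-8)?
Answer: 3/4307 ≈ 0.00069654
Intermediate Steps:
h(d) = -133/3 (h(d) = -4/3 + (-51 - 1*(-8)) = -4/3 + (-51 + 8) = -4/3 - 43 = -133/3)
S = 1480 (S = -74*(-20) = 1480)
1/(h(-98) + S) = 1/(-133/3 + 1480) = 1/(4307/3) = 3/4307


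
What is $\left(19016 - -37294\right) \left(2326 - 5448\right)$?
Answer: $-175799820$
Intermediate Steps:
$\left(19016 - -37294\right) \left(2326 - 5448\right) = \left(19016 + 37294\right) \left(-3122\right) = 56310 \left(-3122\right) = -175799820$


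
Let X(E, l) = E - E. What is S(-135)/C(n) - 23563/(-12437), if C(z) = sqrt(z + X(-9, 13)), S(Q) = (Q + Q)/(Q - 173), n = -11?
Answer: 23563/12437 - 135*I*sqrt(11)/1694 ≈ 1.8946 - 0.26431*I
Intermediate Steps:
S(Q) = 2*Q/(-173 + Q) (S(Q) = (2*Q)/(-173 + Q) = 2*Q/(-173 + Q))
X(E, l) = 0
C(z) = sqrt(z) (C(z) = sqrt(z + 0) = sqrt(z))
S(-135)/C(n) - 23563/(-12437) = (2*(-135)/(-173 - 135))/(sqrt(-11)) - 23563/(-12437) = (2*(-135)/(-308))/((I*sqrt(11))) - 23563*(-1/12437) = (2*(-135)*(-1/308))*(-I*sqrt(11)/11) + 23563/12437 = 135*(-I*sqrt(11)/11)/154 + 23563/12437 = -135*I*sqrt(11)/1694 + 23563/12437 = 23563/12437 - 135*I*sqrt(11)/1694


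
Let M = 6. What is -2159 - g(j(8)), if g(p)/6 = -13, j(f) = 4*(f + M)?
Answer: -2081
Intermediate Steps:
j(f) = 24 + 4*f (j(f) = 4*(f + 6) = 4*(6 + f) = 24 + 4*f)
g(p) = -78 (g(p) = 6*(-13) = -78)
-2159 - g(j(8)) = -2159 - 1*(-78) = -2159 + 78 = -2081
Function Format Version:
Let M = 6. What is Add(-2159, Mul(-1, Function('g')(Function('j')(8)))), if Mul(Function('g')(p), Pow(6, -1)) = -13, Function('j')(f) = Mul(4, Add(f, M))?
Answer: -2081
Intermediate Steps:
Function('j')(f) = Add(24, Mul(4, f)) (Function('j')(f) = Mul(4, Add(f, 6)) = Mul(4, Add(6, f)) = Add(24, Mul(4, f)))
Function('g')(p) = -78 (Function('g')(p) = Mul(6, -13) = -78)
Add(-2159, Mul(-1, Function('g')(Function('j')(8)))) = Add(-2159, Mul(-1, -78)) = Add(-2159, 78) = -2081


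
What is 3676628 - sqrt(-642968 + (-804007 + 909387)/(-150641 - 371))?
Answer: 3676628 - I*sqrt(916416218141497)/37753 ≈ 3.6766e+6 - 801.85*I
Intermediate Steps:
3676628 - sqrt(-642968 + (-804007 + 909387)/(-150641 - 371)) = 3676628 - sqrt(-642968 + 105380/(-151012)) = 3676628 - sqrt(-642968 + 105380*(-1/151012)) = 3676628 - sqrt(-642968 - 26345/37753) = 3676628 - sqrt(-24273997249/37753) = 3676628 - I*sqrt(916416218141497)/37753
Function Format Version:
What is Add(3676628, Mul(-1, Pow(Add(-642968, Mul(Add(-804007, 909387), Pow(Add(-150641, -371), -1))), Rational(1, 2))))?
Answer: Add(3676628, Mul(Rational(-1, 37753), I, Pow(916416218141497, Rational(1, 2)))) ≈ Add(3.6766e+6, Mul(-801.85, I))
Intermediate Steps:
Add(3676628, Mul(-1, Pow(Add(-642968, Mul(Add(-804007, 909387), Pow(Add(-150641, -371), -1))), Rational(1, 2)))) = Add(3676628, Mul(-1, Pow(Add(-642968, Mul(105380, Pow(-151012, -1))), Rational(1, 2)))) = Add(3676628, Mul(-1, Pow(Add(-642968, Mul(105380, Rational(-1, 151012))), Rational(1, 2)))) = Add(3676628, Mul(-1, Pow(Add(-642968, Rational(-26345, 37753)), Rational(1, 2)))) = Add(3676628, Mul(-1, Pow(Rational(-24273997249, 37753), Rational(1, 2)))) = Add(3676628, Mul(-1, Mul(Rational(1, 37753), I, Pow(916416218141497, Rational(1, 2))))) = Add(3676628, Mul(Rational(-1, 37753), I, Pow(916416218141497, Rational(1, 2))))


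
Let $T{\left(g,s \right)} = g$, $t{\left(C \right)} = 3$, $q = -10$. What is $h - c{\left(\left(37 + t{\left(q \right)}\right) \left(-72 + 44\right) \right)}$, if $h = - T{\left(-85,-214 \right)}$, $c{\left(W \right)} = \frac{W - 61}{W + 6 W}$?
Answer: $\frac{665219}{7840} \approx 84.849$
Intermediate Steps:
$c{\left(W \right)} = \frac{-61 + W}{7 W}$
$h = 85$ ($h = \left(-1\right) \left(-85\right) = 85$)
$h - c{\left(\left(37 + t{\left(q \right)}\right) \left(-72 + 44\right) \right)} = 85 - \frac{-61 + \left(37 + 3\right) \left(-72 + 44\right)}{7 \left(37 + 3\right) \left(-72 + 44\right)} = 85 - \frac{-61 + 40 \left(-28\right)}{7 \cdot 40 \left(-28\right)} = 85 - \frac{-61 - 1120}{7 \left(-1120\right)} = 85 - \frac{1}{7} \left(- \frac{1}{1120}\right) \left(-1181\right) = 85 - \frac{1181}{7840} = \frac{665219}{7840}$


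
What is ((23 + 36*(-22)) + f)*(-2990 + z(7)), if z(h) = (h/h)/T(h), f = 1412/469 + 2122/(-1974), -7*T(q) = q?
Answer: 50573020412/22043 ≈ 2.2943e+6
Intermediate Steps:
T(q) = -q/7
f = 128005/66129 (f = 1412*(1/469) + 2122*(-1/1974) = 1412/469 - 1061/987 = 128005/66129 ≈ 1.9357)
z(h) = -7/h (z(h) = (h/h)/((-h/7)) = 1*(-7/h) = -7/h)
((23 + 36*(-22)) + f)*(-2990 + z(7)) = ((23 + 36*(-22)) + 128005/66129)*(-2990 - 7/7) = ((23 - 792) + 128005/66129)*(-2990 - 7*1/7) = (-769 + 128005/66129)*(-2990 - 1) = -50725196/66129*(-2991) = 50573020412/22043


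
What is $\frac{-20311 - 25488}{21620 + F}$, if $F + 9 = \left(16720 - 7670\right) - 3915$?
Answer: $- \frac{45799}{26746} \approx -1.7124$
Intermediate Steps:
$F = 5126$ ($F = -9 + \left(\left(16720 - 7670\right) - 3915\right) = -9 + \left(9050 - 3915\right) = -9 + 5135 = 5126$)
$\frac{-20311 - 25488}{21620 + F} = \frac{-20311 - 25488}{21620 + 5126} = - \frac{45799}{26746}$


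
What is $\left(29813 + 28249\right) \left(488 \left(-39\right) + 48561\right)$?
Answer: $1714512798$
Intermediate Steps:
$\left(29813 + 28249\right) \left(488 \left(-39\right) + 48561\right) = 58062 \left(-19032 + 48561\right) = 58062 \cdot 29529 = 1714512798$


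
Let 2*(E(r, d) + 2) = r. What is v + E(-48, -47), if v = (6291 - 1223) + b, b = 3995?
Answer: 9037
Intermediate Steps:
E(r, d) = -2 + r/2
v = 9063 (v = (6291 - 1223) + 3995 = 5068 + 3995 = 9063)
v + E(-48, -47) = 9063 + (-2 + (½)*(-48)) = 9063 + (-2 - 24) = 9063 - 26 = 9037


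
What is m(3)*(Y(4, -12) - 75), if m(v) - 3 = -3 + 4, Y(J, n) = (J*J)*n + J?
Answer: -1052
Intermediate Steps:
Y(J, n) = J + n*J² (Y(J, n) = J²*n + J = n*J² + J = J + n*J²)
m(v) = 4 (m(v) = 3 + (-3 + 4) = 3 + 1 = 4)
m(3)*(Y(4, -12) - 75) = 4*(4*(1 + 4*(-12)) - 75) = 4*(4*(1 - 48) - 75) = 4*(4*(-47) - 75) = 4*(-188 - 75) = 4*(-263) = -1052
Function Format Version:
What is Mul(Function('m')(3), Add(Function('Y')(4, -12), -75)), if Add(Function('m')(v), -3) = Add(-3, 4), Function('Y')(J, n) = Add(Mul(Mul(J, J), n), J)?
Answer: -1052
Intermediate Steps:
Function('Y')(J, n) = Add(J, Mul(n, Pow(J, 2))) (Function('Y')(J, n) = Add(Mul(Pow(J, 2), n), J) = Add(Mul(n, Pow(J, 2)), J) = Add(J, Mul(n, Pow(J, 2))))
Function('m')(v) = 4 (Function('m')(v) = Add(3, Add(-3, 4)) = Add(3, 1) = 4)
Mul(Function('m')(3), Add(Function('Y')(4, -12), -75)) = Mul(4, Add(Mul(4, Add(1, Mul(4, -12))), -75)) = Mul(4, Add(Mul(4, Add(1, -48)), -75)) = Mul(4, Add(Mul(4, -47), -75)) = Mul(4, Add(-188, -75)) = Mul(4, -263) = -1052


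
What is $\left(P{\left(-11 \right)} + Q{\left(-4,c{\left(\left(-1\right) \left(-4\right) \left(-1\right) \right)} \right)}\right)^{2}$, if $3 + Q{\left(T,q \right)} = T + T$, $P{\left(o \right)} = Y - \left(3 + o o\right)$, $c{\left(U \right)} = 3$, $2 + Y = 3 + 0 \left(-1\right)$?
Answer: $17956$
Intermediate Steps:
$Y = 1$ ($Y = -2 + \left(3 + 0 \left(-1\right)\right) = -2 + \left(3 + 0\right) = -2 + 3 = 1$)
$P{\left(o \right)} = -2 - o^{2}$ ($P{\left(o \right)} = 1 - \left(3 + o o\right) = 1 - \left(3 + o^{2}\right) = -2 - o^{2}$)
$Q{\left(T,q \right)} = -3 + 2 T$ ($Q{\left(T,q \right)} = -3 + \left(T + T\right) = -3 + 2 T$)
$\left(P{\left(-11 \right)} + Q{\left(-4,c{\left(\left(-1\right) \left(-4\right) \left(-1\right) \right)} \right)}\right)^{2} = \left(\left(-2 - \left(-11\right)^{2}\right) + \left(-3 + 2 \left(-4\right)\right)\right)^{2} = \left(\left(-2 - 121\right) - 11\right)^{2} = \left(-123 - 11\right)^{2} = \left(-134\right)^{2} = 17956$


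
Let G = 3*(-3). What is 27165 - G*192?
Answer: 28893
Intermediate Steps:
G = -9
27165 - G*192 = 27165 - (-9)*192 = 27165 - 1*(-1728) = 27165 + 1728 = 28893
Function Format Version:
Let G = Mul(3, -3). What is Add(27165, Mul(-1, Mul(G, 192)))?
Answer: 28893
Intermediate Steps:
G = -9
Add(27165, Mul(-1, Mul(G, 192))) = Add(27165, Mul(-1, Mul(-9, 192))) = Add(27165, Mul(-1, -1728)) = Add(27165, 1728) = 28893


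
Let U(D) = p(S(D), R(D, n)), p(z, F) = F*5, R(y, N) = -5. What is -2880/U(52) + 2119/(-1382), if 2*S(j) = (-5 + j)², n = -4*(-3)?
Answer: 785437/6910 ≈ 113.67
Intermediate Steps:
n = 12
S(j) = (-5 + j)²/2
p(z, F) = 5*F
U(D) = -25 (U(D) = 5*(-5) = -25)
-2880/U(52) + 2119/(-1382) = -2880/(-25) + 2119/(-1382) = -2880*(-1/25) + 2119*(-1/1382) = 576/5 - 2119/1382 = 785437/6910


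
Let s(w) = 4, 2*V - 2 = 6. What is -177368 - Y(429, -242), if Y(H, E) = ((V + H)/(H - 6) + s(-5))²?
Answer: -31740794497/178929 ≈ -1.7739e+5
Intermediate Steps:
V = 4 (V = 1 + (½)*6 = 1 + 3 = 4)
Y(H, E) = (4 + (4 + H)/(-6 + H))² (Y(H, E) = ((4 + H)/(H - 6) + 4)² = ((4 + H)/(-6 + H) + 4)² = (4 + (4 + H)/(-6 + H))²)
-177368 - Y(429, -242) = -177368 - 25*(-4 + 429)²/(-6 + 429)² = -177368 - 25*425²/423² = -177368 - 25*180625/178929 = -177368 - 1*4515625/178929 = -177368 - 4515625/178929 = -31740794497/178929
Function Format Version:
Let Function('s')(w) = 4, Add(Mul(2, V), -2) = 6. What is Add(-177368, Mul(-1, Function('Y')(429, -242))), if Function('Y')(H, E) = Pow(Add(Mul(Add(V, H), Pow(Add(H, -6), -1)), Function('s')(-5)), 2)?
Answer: Rational(-31740794497, 178929) ≈ -1.7739e+5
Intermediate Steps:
V = 4 (V = Add(1, Mul(Rational(1, 2), 6)) = Add(1, 3) = 4)
Function('Y')(H, E) = Pow(Add(4, Mul(Pow(Add(-6, H), -1), Add(4, H))), 2) (Function('Y')(H, E) = Pow(Add(Mul(Add(4, H), Pow(Add(H, -6), -1)), 4), 2) = Pow(Add(Mul(Add(4, H), Pow(Add(-6, H), -1)), 4), 2) = Pow(Add(Mul(Pow(Add(-6, H), -1), Add(4, H)), 4), 2) = Pow(Add(4, Mul(Pow(Add(-6, H), -1), Add(4, H))), 2))
Add(-177368, Mul(-1, Function('Y')(429, -242))) = Add(-177368, Mul(-1, Mul(25, Pow(Add(-6, 429), -2), Pow(Add(-4, 429), 2)))) = Add(-177368, Mul(-1, Mul(25, Pow(423, -2), Pow(425, 2)))) = Add(-177368, Mul(-1, Mul(25, Rational(1, 178929), 180625))) = Add(-177368, Mul(-1, Rational(4515625, 178929))) = Add(-177368, Rational(-4515625, 178929)) = Rational(-31740794497, 178929)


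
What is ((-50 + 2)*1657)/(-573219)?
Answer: 26512/191073 ≈ 0.13875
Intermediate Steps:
((-50 + 2)*1657)/(-573219) = -48*1657*(-1/573219) = -79536*(-1/573219) = 26512/191073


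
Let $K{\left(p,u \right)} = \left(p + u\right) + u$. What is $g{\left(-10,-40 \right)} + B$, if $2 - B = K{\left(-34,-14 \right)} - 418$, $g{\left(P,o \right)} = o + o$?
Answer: $402$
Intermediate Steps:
$K{\left(p,u \right)} = p + 2 u$
$g{\left(P,o \right)} = 2 o$
$B = 482$ ($B = 2 - \left(\left(-34 + 2 \left(-14\right)\right) - 418\right) = 2 - \left(\left(-34 - 28\right) - 418\right) = 2 - \left(-62 - 418\right) = 2 - -480 = 2 + 480 = 482$)
$g{\left(-10,-40 \right)} + B = 2 \left(-40\right) + 482 = -80 + 482 = 402$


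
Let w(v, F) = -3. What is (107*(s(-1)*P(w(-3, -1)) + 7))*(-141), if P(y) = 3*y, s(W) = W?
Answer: -241392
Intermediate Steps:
(107*(s(-1)*P(w(-3, -1)) + 7))*(-141) = (107*(-3*(-3) + 7))*(-141) = (107*(-1*(-9) + 7))*(-141) = (107*(9 + 7))*(-141) = (107*16)*(-141) = 1712*(-141) = -241392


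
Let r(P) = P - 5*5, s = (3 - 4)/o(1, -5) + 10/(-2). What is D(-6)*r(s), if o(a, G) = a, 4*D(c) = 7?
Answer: -217/4 ≈ -54.250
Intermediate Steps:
D(c) = 7/4 (D(c) = (1/4)*7 = 7/4)
s = -6 (s = (3 - 4)/1 + 10/(-2) = -1*1 + 10*(-1/2) = -1 - 5 = -6)
r(P) = -25 + P (r(P) = P - 25 = -25 + P)
D(-6)*r(s) = 7*(-25 - 6)/4 = (7/4)*(-31) = -217/4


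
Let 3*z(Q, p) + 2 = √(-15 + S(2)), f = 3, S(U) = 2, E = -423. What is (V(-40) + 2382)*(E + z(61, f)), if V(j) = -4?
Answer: -3022438/3 + 2378*I*√13/3 ≈ -1.0075e+6 + 2858.0*I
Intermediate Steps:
z(Q, p) = -⅔ + I*√13/3 (z(Q, p) = -⅔ + √(-15 + 2)/3 = -⅔ + √(-13)/3 = -⅔ + (I*√13)/3 = -⅔ + I*√13/3)
(V(-40) + 2382)*(E + z(61, f)) = (-4 + 2382)*(-423 + (-⅔ + I*√13/3)) = 2378*(-1271/3 + I*√13/3) = -3022438/3 + 2378*I*√13/3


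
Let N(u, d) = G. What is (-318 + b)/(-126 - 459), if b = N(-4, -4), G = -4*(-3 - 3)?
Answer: 98/195 ≈ 0.50256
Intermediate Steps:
G = 24 (G = -4*(-6) = 24)
N(u, d) = 24
b = 24
(-318 + b)/(-126 - 459) = (-318 + 24)/(-126 - 459) = -294/(-585) = -1/585*(-294) = 98/195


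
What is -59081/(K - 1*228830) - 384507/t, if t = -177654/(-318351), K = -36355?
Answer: -10820268275800357/15703725330 ≈ -6.8903e+5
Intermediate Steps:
t = 59218/106117 (t = -177654*(-1/318351) = 59218/106117 ≈ 0.55804)
-59081/(K - 1*228830) - 384507/t = -59081/(-36355 - 1*228830) - 384507/59218/106117 = -59081/(-36355 - 228830) - 384507*106117/59218 = -59081/(-265185) - 40802729319/59218 = -59081*(-1/265185) - 40802729319/59218 = 59081/265185 - 40802729319/59218 = -10820268275800357/15703725330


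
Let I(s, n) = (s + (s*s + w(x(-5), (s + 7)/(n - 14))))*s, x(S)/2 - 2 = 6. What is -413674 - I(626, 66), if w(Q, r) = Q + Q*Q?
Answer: -246290198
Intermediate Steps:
x(S) = 16 (x(S) = 4 + 2*6 = 4 + 12 = 16)
w(Q, r) = Q + Q²
I(s, n) = s*(272 + s + s²) (I(s, n) = (s + (s*s + 16*(1 + 16)))*s = (s + (s² + 16*17))*s = (s + (s² + 272))*s = (s + (272 + s²))*s = (272 + s + s²)*s = s*(272 + s + s²))
-413674 - I(626, 66) = -413674 - 626*(272 + 626 + 626²) = -413674 - 626*(272 + 626 + 391876) = -413674 - 626*392774 = -413674 - 1*245876524 = -413674 - 245876524 = -246290198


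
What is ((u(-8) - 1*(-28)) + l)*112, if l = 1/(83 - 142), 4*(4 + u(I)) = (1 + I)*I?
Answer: 250992/59 ≈ 4254.1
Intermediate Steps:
u(I) = -4 + I*(1 + I)/4 (u(I) = -4 + ((1 + I)*I)/4 = -4 + (I*(1 + I))/4 = -4 + I*(1 + I)/4)
l = -1/59 (l = 1/(-59) = -1/59 ≈ -0.016949)
((u(-8) - 1*(-28)) + l)*112 = (((-4 + (¼)*(-8) + (¼)*(-8)²) - 1*(-28)) - 1/59)*112 = (((-4 - 2 + (¼)*64) + 28) - 1/59)*112 = (((-4 - 2 + 16) + 28) - 1/59)*112 = ((10 + 28) - 1/59)*112 = (38 - 1/59)*112 = (2241/59)*112 = 250992/59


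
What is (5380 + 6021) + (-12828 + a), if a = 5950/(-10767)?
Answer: -15370459/10767 ≈ -1427.6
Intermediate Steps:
a = -5950/10767 (a = 5950*(-1/10767) = -5950/10767 ≈ -0.55261)
(5380 + 6021) + (-12828 + a) = (5380 + 6021) + (-12828 - 5950/10767) = 11401 - 138125026/10767 = -15370459/10767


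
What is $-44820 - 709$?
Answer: $-45529$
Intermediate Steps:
$-44820 - 709 = -45529$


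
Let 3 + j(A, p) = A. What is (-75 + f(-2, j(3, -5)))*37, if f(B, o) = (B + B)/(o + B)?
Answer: -2701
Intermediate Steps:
j(A, p) = -3 + A
f(B, o) = 2*B/(B + o) (f(B, o) = (2*B)/(B + o) = 2*B/(B + o))
(-75 + f(-2, j(3, -5)))*37 = (-75 + 2*(-2)/(-2 + (-3 + 3)))*37 = (-75 + 2*(-2)/(-2 + 0))*37 = (-75 + 2*(-2)/(-2))*37 = (-75 + 2*(-2)*(-½))*37 = (-75 + 2)*37 = -73*37 = -2701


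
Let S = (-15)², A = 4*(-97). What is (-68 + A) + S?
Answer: -231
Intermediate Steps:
A = -388
S = 225
(-68 + A) + S = (-68 - 388) + 225 = -456 + 225 = -231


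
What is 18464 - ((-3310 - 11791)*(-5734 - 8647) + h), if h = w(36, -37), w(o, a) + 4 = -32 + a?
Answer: -217148944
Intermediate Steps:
w(o, a) = -36 + a (w(o, a) = -4 + (-32 + a) = -36 + a)
h = -73 (h = -36 - 37 = -73)
18464 - ((-3310 - 11791)*(-5734 - 8647) + h) = 18464 - ((-3310 - 11791)*(-5734 - 8647) - 73) = 18464 - (-15101*(-14381) - 73) = 18464 - (217167481 - 73) = 18464 - 1*217167408 = 18464 - 217167408 = -217148944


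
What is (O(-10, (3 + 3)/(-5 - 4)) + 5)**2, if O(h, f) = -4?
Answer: 1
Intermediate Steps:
(O(-10, (3 + 3)/(-5 - 4)) + 5)**2 = (-4 + 5)**2 = 1**2 = 1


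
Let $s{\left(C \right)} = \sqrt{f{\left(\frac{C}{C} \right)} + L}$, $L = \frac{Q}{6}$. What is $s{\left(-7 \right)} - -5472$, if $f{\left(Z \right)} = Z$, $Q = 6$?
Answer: $5472 + \sqrt{2} \approx 5473.4$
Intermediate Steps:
$L = 1$ ($L = \frac{6}{6} = 6 \cdot \frac{1}{6} = 1$)
$s{\left(C \right)} = \sqrt{2}$ ($s{\left(C \right)} = \sqrt{\frac{C}{C} + 1} = \sqrt{1 + 1} = \sqrt{2}$)
$s{\left(-7 \right)} - -5472 = \sqrt{2} - -5472 = \sqrt{2} + 5472 = 5472 + \sqrt{2}$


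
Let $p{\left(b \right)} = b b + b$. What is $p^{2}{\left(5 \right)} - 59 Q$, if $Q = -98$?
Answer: $6682$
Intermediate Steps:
$p{\left(b \right)} = b + b^{2}$ ($p{\left(b \right)} = b^{2} + b = b + b^{2}$)
$p^{2}{\left(5 \right)} - 59 Q = \left(5 \left(1 + 5\right)\right)^{2} - -5782 = \left(5 \cdot 6\right)^{2} + 5782 = 30^{2} + 5782 = 900 + 5782 = 6682$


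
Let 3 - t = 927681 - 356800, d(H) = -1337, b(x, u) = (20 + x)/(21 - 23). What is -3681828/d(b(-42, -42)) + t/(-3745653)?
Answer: 13791613357570/5007938061 ≈ 2753.9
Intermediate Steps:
b(x, u) = -10 - x/2 (b(x, u) = (20 + x)/(-2) = (20 + x)*(-½) = -10 - x/2)
t = -570878 (t = 3 - (927681 - 356800) = 3 - 1*570881 = 3 - 570881 = -570878)
-3681828/d(b(-42, -42)) + t/(-3745653) = -3681828/(-1337) - 570878/(-3745653) = -3681828*(-1/1337) - 570878*(-1/3745653) = 3681828/1337 + 570878/3745653 = 13791613357570/5007938061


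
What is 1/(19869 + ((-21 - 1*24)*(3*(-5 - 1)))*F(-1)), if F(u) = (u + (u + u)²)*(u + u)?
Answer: 1/15009 ≈ 6.6627e-5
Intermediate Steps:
F(u) = 2*u*(u + 4*u²) (F(u) = (u + (2*u)²)*(2*u) = (u + 4*u²)*(2*u) = 2*u*(u + 4*u²))
1/(19869 + ((-21 - 1*24)*(3*(-5 - 1)))*F(-1)) = 1/(19869 + ((-21 - 1*24)*(3*(-5 - 1)))*((-1)²*(2 + 8*(-1)))) = 1/(19869 + ((-21 - 24)*(3*(-6)))*(1*(2 - 8))) = 1/(19869 + (-45*(-18))*(1*(-6))) = 1/(19869 + 810*(-6)) = 1/(19869 - 4860) = 1/15009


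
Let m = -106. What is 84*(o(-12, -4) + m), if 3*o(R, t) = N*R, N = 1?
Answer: -9240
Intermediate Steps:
o(R, t) = R/3 (o(R, t) = (1*R)/3 = R/3)
84*(o(-12, -4) + m) = 84*((⅓)*(-12) - 106) = 84*(-4 - 106) = 84*(-110) = -9240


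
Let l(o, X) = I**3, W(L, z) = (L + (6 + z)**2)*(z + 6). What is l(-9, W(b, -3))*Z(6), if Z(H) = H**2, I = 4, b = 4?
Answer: 2304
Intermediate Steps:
W(L, z) = (6 + z)*(L + (6 + z)**2) (W(L, z) = (L + (6 + z)**2)*(6 + z) = (6 + z)*(L + (6 + z)**2))
l(o, X) = 64 (l(o, X) = 4**3 = 64)
l(-9, W(b, -3))*Z(6) = 64*6**2 = 64*36 = 2304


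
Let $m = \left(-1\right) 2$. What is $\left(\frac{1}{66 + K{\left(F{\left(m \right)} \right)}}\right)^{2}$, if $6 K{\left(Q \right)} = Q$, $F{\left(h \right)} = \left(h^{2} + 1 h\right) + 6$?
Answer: $\frac{9}{40804} \approx 0.00022057$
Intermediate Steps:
$m = -2$
$F{\left(h \right)} = 6 + h + h^{2}$ ($F{\left(h \right)} = \left(h^{2} + h\right) + 6 = \left(h + h^{2}\right) + 6 = 6 + h + h^{2}$)
$K{\left(Q \right)} = \frac{Q}{6}$
$\left(\frac{1}{66 + K{\left(F{\left(m \right)} \right)}}\right)^{2} = \left(\frac{1}{66 + \frac{6 - 2 + \left(-2\right)^{2}}{6}}\right)^{2} = \left(\frac{1}{66 + \frac{6 - 2 + 4}{6}}\right)^{2} = \left(\frac{1}{66 + \frac{1}{6} \cdot 8}\right)^{2} = \left(\frac{1}{66 + \frac{4}{3}}\right)^{2} = \left(\frac{1}{\frac{202}{3}}\right)^{2} = \left(\frac{3}{202}\right)^{2} = \frac{9}{40804}$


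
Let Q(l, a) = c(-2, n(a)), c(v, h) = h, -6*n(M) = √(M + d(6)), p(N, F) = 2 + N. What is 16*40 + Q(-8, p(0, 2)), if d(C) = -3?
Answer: 640 - I/6 ≈ 640.0 - 0.16667*I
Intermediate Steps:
n(M) = -√(-3 + M)/6 (n(M) = -√(M - 3)/6 = -√(-3 + M)/6)
Q(l, a) = -√(-3 + a)/6
16*40 + Q(-8, p(0, 2)) = 16*40 - √(-3 + (2 + 0))/6 = 640 - √(-3 + 2)/6 = 640 - I/6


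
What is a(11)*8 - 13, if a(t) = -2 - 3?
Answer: -53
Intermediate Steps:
a(t) = -5
a(11)*8 - 13 = -5*8 - 13 = -40 - 13 = -53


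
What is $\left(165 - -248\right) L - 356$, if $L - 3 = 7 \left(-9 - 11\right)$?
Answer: $-56937$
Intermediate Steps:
$L = -137$ ($L = 3 + 7 \left(-9 - 11\right) = 3 + 7 \left(-20\right) = 3 - 140 = -137$)
$\left(165 - -248\right) L - 356 = \left(165 - -248\right) \left(-137\right) - 356 = \left(165 + 248\right) \left(-137\right) - 356 = 413 \left(-137\right) - 356 = -56581 - 356 = -56937$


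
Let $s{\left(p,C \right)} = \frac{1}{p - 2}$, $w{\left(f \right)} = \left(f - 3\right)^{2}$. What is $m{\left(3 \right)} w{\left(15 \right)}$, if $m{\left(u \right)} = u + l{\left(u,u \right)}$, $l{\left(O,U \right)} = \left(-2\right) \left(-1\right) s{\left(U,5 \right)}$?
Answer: $720$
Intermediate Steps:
$w{\left(f \right)} = \left(-3 + f\right)^{2}$
$s{\left(p,C \right)} = \frac{1}{-2 + p}$
$l{\left(O,U \right)} = \frac{2}{-2 + U}$ ($l{\left(O,U \right)} = \frac{\left(-2\right) \left(-1\right)}{-2 + U} = \frac{2}{-2 + U}$)
$m{\left(u \right)} = u + \frac{2}{-2 + u}$
$m{\left(3 \right)} w{\left(15 \right)} = \frac{2 + 3 \left(-2 + 3\right)}{-2 + 3} \left(-3 + 15\right)^{2} = \frac{2 + 3 \cdot 1}{1} \cdot 12^{2} = 1 \left(2 + 3\right) 144 = 1 \cdot 5 \cdot 144 = 5 \cdot 144 = 720$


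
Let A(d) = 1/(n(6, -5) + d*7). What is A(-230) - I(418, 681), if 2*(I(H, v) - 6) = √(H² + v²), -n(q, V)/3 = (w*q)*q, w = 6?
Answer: -13549/2258 - √638485/2 ≈ -405.53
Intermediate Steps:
n(q, V) = -18*q² (n(q, V) = -3*6*q*q = -18*q²)
A(d) = 1/(-648 + 7*d) (A(d) = 1/(-18*6² + d*7) = 1/(-18*36 + 7*d) = 1/(-648 + 7*d))
I(H, v) = 6 + √(H² + v²)/2
A(-230) - I(418, 681) = 1/(-648 + 7*(-230)) - (6 + √(418² + 681²)/2) = 1/(-648 - 1610) - (6 + √(174724 + 463761)/2) = 1/(-2258) - (6 + √638485/2) = -1/2258 + (-6 - √638485/2) = -13549/2258 - √638485/2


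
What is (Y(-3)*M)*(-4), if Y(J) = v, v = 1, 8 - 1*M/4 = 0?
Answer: -128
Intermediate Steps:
M = 32 (M = 32 - 4*0 = 32 + 0 = 32)
Y(J) = 1
(Y(-3)*M)*(-4) = (1*32)*(-4) = 32*(-4) = -128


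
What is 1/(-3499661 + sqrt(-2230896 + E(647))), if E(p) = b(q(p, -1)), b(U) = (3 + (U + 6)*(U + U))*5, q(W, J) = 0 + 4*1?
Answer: -318151/1113420849582 - 31*I*sqrt(2321)/12247629345402 ≈ -2.8574e-7 - 1.2194e-10*I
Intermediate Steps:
q(W, J) = 4 (q(W, J) = 0 + 4 = 4)
b(U) = 15 + 10*U*(6 + U) (b(U) = (3 + (6 + U)*(2*U))*5 = (3 + 2*U*(6 + U))*5 = 15 + 10*U*(6 + U))
E(p) = 415 (E(p) = 15 + 10*4**2 + 60*4 = 15 + 10*16 + 240 = 15 + 160 + 240 = 415)
1/(-3499661 + sqrt(-2230896 + E(647))) = 1/(-3499661 + sqrt(-2230896 + 415)) = 1/(-3499661 + sqrt(-2230481)) = 1/(-3499661 + 31*I*sqrt(2321))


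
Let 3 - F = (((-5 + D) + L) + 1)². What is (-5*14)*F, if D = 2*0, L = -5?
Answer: 5460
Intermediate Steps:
D = 0
F = -78 (F = 3 - (((-5 + 0) - 5) + 1)² = 3 - ((-5 - 5) + 1)² = 3 - (-10 + 1)² = 3 - 1*(-9)² = 3 - 1*81 = 3 - 81 = -78)
(-5*14)*F = -5*14*(-78) = -70*(-78) = 5460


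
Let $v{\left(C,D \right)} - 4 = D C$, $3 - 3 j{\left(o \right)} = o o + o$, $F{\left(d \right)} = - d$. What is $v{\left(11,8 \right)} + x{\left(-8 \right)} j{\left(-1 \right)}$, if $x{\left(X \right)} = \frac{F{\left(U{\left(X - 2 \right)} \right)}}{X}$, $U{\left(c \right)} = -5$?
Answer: $\frac{731}{8} \approx 91.375$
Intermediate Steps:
$j{\left(o \right)} = 1 - \frac{o}{3} - \frac{o^{2}}{3}$ ($j{\left(o \right)} = 1 - \frac{o o + o}{3} = 1 - \frac{o^{2} + o}{3} = 1 - \frac{o + o^{2}}{3} = 1 - \left(\frac{o}{3} + \frac{o^{2}}{3}\right) = 1 - \frac{o}{3} - \frac{o^{2}}{3}$)
$v{\left(C,D \right)} = 4 + C D$ ($v{\left(C,D \right)} = 4 + D C = 4 + C D$)
$x{\left(X \right)} = \frac{5}{X}$ ($x{\left(X \right)} = \frac{\left(-1\right) \left(-5\right)}{X} = \frac{5}{X}$)
$v{\left(11,8 \right)} + x{\left(-8 \right)} j{\left(-1 \right)} = \left(4 + 11 \cdot 8\right) + \frac{5}{-8} \left(1 - - \frac{1}{3} - \frac{\left(-1\right)^{2}}{3}\right) = \left(4 + 88\right) + 5 \left(- \frac{1}{8}\right) \left(1 + \frac{1}{3} - \frac{1}{3}\right) = 92 - \frac{5 \left(1 + \frac{1}{3} - \frac{1}{3}\right)}{8} = 92 - \frac{5}{8} = \frac{731}{8}$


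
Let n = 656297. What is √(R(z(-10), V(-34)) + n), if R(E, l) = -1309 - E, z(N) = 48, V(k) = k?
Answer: 2*√163735 ≈ 809.28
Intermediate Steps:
√(R(z(-10), V(-34)) + n) = √((-1309 - 1*48) + 656297) = √((-1309 - 48) + 656297) = √(-1357 + 656297) = √654940 = 2*√163735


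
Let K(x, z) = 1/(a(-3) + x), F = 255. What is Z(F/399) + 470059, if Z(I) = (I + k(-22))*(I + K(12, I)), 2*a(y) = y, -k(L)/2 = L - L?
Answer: 24944645858/53067 ≈ 4.7006e+5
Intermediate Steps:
k(L) = 0 (k(L) = -2*(L - L) = -2*0 = 0)
a(y) = y/2
K(x, z) = 1/(-3/2 + x) (K(x, z) = 1/((½)*(-3) + x) = 1/(-3/2 + x))
Z(I) = I*(2/21 + I) (Z(I) = (I + 0)*(I + 2/(-3 + 2*12)) = I*(I + 2/(-3 + 24)) = I*(I + 2/21) = I*(2/21 + I))
Z(F/399) + 470059 = (255/399)*(2 + 21*(255/399))/21 + 470059 = (255*(1/399))*(2 + 21*(255*(1/399)))/21 + 470059 = (1/21)*(85/133)*(2 + 21*(85/133)) + 470059 = (1/21)*(85/133)*(2 + 255/19) + 470059 = (1/21)*(85/133)*(293/19) + 470059 = 24905/53067 + 470059 = 24944645858/53067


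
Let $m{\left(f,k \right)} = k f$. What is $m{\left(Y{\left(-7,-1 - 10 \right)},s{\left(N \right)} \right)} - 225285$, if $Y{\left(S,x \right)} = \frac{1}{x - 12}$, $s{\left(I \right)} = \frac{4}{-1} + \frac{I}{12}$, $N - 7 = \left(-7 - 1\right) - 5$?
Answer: $- \frac{10363101}{46} \approx -2.2528 \cdot 10^{5}$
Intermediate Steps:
$N = -6$ ($N = 7 - 13 = -6$)
$s{\left(I \right)} = -4 + \frac{I}{12}$ ($s{\left(I \right)} = 4 \left(-1\right) + I \frac{1}{12} = -4 + \frac{I}{12}$)
$Y{\left(S,x \right)} = \frac{1}{-12 + x}$
$m{\left(f,k \right)} = f k$
$m{\left(Y{\left(-7,-1 - 10 \right)},s{\left(N \right)} \right)} - 225285 = \frac{-4 + \frac{1}{12} \left(-6\right)}{-12 - 11} - 225285 = \frac{-4 - \frac{1}{2}}{-12 - 11} - 225285 = \frac{1}{-23} \left(- \frac{9}{2}\right) - 225285 = \left(- \frac{1}{23}\right) \left(- \frac{9}{2}\right) - 225285 = \frac{9}{46} - 225285 = - \frac{10363101}{46}$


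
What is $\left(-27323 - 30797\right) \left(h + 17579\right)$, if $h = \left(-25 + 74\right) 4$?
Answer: $-1033083000$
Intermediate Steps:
$h = 196$ ($h = 49 \cdot 4 = 196$)
$\left(-27323 - 30797\right) \left(h + 17579\right) = \left(-27323 - 30797\right) \left(196 + 17579\right) = \left(-58120\right) 17775 = -1033083000$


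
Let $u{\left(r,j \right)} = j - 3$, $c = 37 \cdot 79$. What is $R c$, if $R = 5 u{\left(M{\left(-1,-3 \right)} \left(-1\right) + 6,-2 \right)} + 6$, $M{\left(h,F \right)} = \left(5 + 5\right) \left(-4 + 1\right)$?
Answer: $-55537$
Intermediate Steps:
$c = 2923$
$M{\left(h,F \right)} = -30$ ($M{\left(h,F \right)} = 10 \left(-3\right) = -30$)
$u{\left(r,j \right)} = -3 + j$ ($u{\left(r,j \right)} = j - 3 = -3 + j$)
$R = -19$ ($R = 5 \left(-3 - 2\right) + 6 = 5 \left(-5\right) + 6 = -25 + 6 = -19$)
$R c = \left(-19\right) 2923 = -55537$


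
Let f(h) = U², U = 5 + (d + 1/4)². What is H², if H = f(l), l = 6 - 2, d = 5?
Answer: 73680216481/65536 ≈ 1.1243e+6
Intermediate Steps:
U = 521/16 (U = 5 + (5 + 1/4)² = 5 + (5 + 1*(¼))² = 5 + (5 + ¼)² = 5 + (21/4)² = 5 + 441/16 = 521/16 ≈ 32.563)
l = 4
f(h) = 271441/256 (f(h) = (521/16)² = 271441/256)
H = 271441/256 ≈ 1060.3
H² = (271441/256)² = 73680216481/65536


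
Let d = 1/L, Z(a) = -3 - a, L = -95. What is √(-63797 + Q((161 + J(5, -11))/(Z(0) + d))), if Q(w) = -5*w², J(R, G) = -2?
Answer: I*√6359144537/286 ≈ 278.83*I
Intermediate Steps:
d = -1/95 (d = 1/(-95) = -1/95 ≈ -0.010526)
√(-63797 + Q((161 + J(5, -11))/(Z(0) + d))) = √(-63797 - 5*(161 - 2)²/((-3 - 1*0) - 1/95)²) = √(-63797 - 5*25281/((-3 + 0) - 1/95)²) = √(-63797 - 5*25281/(-3 - 1/95)²) = √(-63797 - 5*(159/(-286/95))²) = √(-63797 - 5*(159*(-95/286))²) = √(-63797 - 5*(-15105/286)²) = √(-63797 - 5*228161025/81796) = √(-63797 - 1140805125/81796) = √(-6359144537/81796) = I*√6359144537/286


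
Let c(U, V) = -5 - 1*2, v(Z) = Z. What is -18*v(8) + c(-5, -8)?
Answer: -151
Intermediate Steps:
c(U, V) = -7 (c(U, V) = -5 - 2 = -7)
-18*v(8) + c(-5, -8) = -18*8 - 7 = -144 - 7 = -151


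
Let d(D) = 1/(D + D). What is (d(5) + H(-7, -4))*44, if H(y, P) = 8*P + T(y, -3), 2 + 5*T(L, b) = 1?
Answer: -7062/5 ≈ -1412.4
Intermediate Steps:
T(L, b) = -⅕ (T(L, b) = -⅖ + (⅕)*1 = -⅖ + ⅕ = -⅕)
d(D) = 1/(2*D)
H(y, P) = -⅕ + 8*P (H(y, P) = 8*P - ⅕ = -⅕ + 8*P)
(d(5) + H(-7, -4))*44 = ((½)/5 + (-⅕ + 8*(-4)))*44 = ((½)*(⅕) + (-⅕ - 32))*44 = (⅒ - 161/5)*44 = -321/10*44 = -7062/5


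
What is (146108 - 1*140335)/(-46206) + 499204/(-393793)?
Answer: -25339587013/18195599358 ≈ -1.3926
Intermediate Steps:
(146108 - 1*140335)/(-46206) + 499204/(-393793) = (146108 - 140335)*(-1/46206) + 499204*(-1/393793) = 5773*(-1/46206) - 499204/393793 = -5773/46206 - 499204/393793 = -25339587013/18195599358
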